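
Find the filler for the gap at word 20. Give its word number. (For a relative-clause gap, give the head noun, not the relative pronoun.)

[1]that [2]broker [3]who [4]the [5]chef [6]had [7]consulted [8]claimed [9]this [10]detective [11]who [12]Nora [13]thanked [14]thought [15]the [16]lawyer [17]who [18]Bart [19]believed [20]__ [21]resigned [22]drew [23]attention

16

The gap at 20 is the subject of "resigned", inside a relative clause.
The relative pronoun is "who" (word 17); it is bound by the head noun immediately before it.
Its filler is the head noun "lawyer", at word 16.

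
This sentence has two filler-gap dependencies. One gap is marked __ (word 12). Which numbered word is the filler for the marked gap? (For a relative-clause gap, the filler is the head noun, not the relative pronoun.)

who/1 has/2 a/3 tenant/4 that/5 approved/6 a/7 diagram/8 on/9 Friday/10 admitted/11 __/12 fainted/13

The marked gap is the subject of "fainted".
Its filler is the fronted wh-phrase "who", at word 1.
(The other dependency links word 4 to a gap after word 5.)

1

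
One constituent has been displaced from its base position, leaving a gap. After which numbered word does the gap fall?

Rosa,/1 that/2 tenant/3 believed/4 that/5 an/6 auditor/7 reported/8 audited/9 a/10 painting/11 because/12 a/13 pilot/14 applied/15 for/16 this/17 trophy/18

8

The displaced element is "Rosa" (word 1).
It is linked across 2 clause boundaries (that → Ø).
It functions as the subject of "audited", so the gap sits immediately after word 8 ("reported").
Base order: That tenant believed that an auditor reported that Rosa audited a painting because a pilot applied for this trophy.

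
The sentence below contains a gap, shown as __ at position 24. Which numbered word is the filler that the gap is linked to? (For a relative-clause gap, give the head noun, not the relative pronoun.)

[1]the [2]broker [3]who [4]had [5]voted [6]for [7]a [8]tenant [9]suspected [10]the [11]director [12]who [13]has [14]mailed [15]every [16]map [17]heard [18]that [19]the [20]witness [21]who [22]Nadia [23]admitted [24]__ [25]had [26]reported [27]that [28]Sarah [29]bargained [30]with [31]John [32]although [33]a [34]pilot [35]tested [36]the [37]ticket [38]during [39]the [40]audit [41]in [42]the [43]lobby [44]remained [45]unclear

The gap at 24 is the subject of "reported", inside a relative clause.
The relative pronoun is "who" (word 21); it is bound by the head noun immediately before it.
Its filler is the head noun "witness", at word 20.

20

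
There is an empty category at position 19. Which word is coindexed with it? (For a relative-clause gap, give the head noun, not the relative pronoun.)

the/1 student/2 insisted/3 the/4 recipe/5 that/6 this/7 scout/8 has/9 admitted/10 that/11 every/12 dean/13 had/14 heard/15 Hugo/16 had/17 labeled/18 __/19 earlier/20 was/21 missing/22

The gap at 19 is the object of "labeled", inside a relative clause.
The relative pronoun is "that" (word 6); it is bound by the head noun immediately before it.
Its filler is the head noun "recipe", at word 5.

5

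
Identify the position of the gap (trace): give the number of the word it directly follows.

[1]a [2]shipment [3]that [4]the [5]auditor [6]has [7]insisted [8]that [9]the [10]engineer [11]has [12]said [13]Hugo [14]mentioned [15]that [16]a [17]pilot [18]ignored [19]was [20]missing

The displaced element is "a shipment" (word 2).
It is linked across 3 clause boundaries (that → Ø → that).
It functions as the direct object of "ignored", so the gap sits immediately after word 18 ("ignored").
Base order: The auditor has insisted that the engineer has said Hugo mentioned that a pilot ignored a shipment.

18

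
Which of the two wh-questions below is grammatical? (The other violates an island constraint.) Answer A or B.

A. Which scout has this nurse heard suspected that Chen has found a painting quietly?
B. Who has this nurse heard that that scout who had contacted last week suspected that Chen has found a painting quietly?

In B, the wh-phrase is extracted from inside a complex-NP island (relative clause) (introduced by "who"), which blocks movement.
In A, the extraction path crosses only that-complement boundaries, which are transparent.
So A is grammatical.

A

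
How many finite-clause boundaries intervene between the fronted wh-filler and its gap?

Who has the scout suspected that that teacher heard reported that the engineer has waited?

"who" is extracted from the subject of "reported".
Boundaries crossed, outermost first: [that], [Ø] — 2 in total.

2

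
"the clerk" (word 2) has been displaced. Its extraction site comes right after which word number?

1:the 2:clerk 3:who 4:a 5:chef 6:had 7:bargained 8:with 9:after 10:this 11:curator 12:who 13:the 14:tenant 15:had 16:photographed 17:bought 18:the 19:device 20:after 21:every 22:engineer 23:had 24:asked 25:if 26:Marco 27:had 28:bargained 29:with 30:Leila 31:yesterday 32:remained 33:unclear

The displaced element is "the clerk" (word 2).
It functions as the object of the preposition "with" of "bargained", so the gap sits immediately after word 8 ("with").
Base order: A chef had bargained with the clerk after this curator who the tenant had photographed bought the device after every engineer had asked if Marco had bargained with Leila yesterday.

8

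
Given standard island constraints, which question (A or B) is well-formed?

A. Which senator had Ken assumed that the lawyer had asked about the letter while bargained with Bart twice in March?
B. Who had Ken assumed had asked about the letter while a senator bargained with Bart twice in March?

In A, the wh-phrase is extracted from inside an adjunct island (introduced by "while"), which blocks movement.
In B, the extraction path crosses only that-complement boundaries, which are transparent.
So B is grammatical.

B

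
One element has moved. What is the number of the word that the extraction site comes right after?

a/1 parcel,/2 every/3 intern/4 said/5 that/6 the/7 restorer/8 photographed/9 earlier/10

9

The displaced element is "a parcel" (word 2).
It is linked across 1 clause boundary (that).
It functions as the direct object of "photographed", so the gap sits immediately after word 9 ("photographed").
Base order: Every intern said that the restorer photographed a parcel earlier.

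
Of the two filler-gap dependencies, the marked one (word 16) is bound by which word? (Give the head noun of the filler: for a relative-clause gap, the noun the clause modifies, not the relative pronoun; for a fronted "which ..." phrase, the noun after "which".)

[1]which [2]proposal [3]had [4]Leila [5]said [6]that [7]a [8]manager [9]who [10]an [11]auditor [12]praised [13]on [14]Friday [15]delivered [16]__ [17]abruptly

2

The marked gap is the direct object of "delivered".
Its filler is the fronted wh-phrase "which proposal", at word 2.
(The other dependency links word 8 to a gap after word 12.)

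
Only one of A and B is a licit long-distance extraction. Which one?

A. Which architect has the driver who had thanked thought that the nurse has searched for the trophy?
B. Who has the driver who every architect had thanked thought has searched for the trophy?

In A, the wh-phrase is extracted from inside a complex-NP island (relative clause) (introduced by "who"), which blocks movement.
In B, the extraction path crosses only that-complement boundaries, which are transparent.
So B is grammatical.

B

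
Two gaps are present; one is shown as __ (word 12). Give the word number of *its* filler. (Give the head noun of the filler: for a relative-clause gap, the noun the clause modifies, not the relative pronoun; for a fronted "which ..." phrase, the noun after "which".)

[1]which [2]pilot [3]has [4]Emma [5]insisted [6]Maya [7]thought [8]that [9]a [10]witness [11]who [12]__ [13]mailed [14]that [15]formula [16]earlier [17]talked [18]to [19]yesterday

10

The marked gap is inside the relative clause, the subject of "mailed".
Its filler is the head noun "witness" (via "who"), at word 10.
(The other dependency links word 2 to a gap after word 18.)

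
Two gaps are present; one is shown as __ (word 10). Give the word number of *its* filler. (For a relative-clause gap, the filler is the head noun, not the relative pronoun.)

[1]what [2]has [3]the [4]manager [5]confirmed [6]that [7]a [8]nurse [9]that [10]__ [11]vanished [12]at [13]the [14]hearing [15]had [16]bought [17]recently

8

The marked gap is inside the relative clause, the subject of "vanished".
Its filler is the head noun "nurse" (via "that"), at word 8.
(The other dependency links word 1 to a gap after word 16.)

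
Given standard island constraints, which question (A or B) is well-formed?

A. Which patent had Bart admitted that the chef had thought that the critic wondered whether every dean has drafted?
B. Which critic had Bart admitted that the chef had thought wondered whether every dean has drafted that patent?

In A, the wh-phrase is extracted from inside a wh-island (introduced by "whether"), which blocks movement.
In B, the extraction path crosses only that-complement boundaries, which are transparent.
So B is grammatical.

B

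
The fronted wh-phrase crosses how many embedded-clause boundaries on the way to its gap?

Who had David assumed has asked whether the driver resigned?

"who" is extracted from the subject of "asked".
Boundaries crossed, outermost first: [Ø] — 1 in total.

1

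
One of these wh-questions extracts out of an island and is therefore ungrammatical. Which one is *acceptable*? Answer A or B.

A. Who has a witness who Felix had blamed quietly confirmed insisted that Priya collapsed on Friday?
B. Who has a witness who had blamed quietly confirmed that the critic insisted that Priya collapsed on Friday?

A

In B, the wh-phrase is extracted from inside a complex-NP island (relative clause) (introduced by "who"), which blocks movement.
In A, the extraction path crosses only that-complement boundaries, which are transparent.
So A is grammatical.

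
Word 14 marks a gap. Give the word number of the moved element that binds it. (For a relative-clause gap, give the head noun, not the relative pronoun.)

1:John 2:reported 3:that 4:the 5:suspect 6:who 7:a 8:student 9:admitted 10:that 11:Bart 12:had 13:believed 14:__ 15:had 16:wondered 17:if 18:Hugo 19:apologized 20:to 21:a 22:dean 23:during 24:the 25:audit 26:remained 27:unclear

5

The gap at 14 is the subject of "wondered", inside a relative clause.
The relative pronoun is "who" (word 6); it is bound by the head noun immediately before it.
Its filler is the head noun "suspect", at word 5.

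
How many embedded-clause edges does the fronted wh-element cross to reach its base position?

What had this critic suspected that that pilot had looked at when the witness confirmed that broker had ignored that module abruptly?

"what" is extracted from the PP object of "looked".
Boundaries crossed, outermost first: [that] — 1 in total.

1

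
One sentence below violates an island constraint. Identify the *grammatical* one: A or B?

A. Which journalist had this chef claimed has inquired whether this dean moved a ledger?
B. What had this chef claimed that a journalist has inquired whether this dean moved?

In B, the wh-phrase is extracted from inside a wh-island (introduced by "whether"), which blocks movement.
In A, the extraction path crosses only that-complement boundaries, which are transparent.
So A is grammatical.

A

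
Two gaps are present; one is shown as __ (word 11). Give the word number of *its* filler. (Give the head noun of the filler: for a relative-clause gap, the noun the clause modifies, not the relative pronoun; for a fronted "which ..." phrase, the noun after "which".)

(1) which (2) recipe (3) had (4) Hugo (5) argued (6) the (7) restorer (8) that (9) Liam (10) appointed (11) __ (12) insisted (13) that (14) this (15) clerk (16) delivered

7

The marked gap is inside the relative clause, the direct object of "appointed".
Its filler is the head noun "restorer" (via "that"), at word 7.
(The other dependency links word 2 to a gap after word 16.)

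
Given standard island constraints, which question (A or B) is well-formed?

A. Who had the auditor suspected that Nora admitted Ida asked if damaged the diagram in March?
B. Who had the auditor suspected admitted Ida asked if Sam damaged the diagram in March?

B

In A, the wh-phrase is extracted from inside a wh-island (introduced by "if"), which blocks movement.
In B, the extraction path crosses only that-complement boundaries, which are transparent.
So B is grammatical.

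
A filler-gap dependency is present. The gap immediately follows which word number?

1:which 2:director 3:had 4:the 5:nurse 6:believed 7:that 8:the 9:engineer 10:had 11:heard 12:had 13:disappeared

11

The displaced element is "which director" (word 2).
It is linked across 2 clause boundaries (that → Ø).
It functions as the subject of "disappeared", so the gap sits immediately after word 11 ("heard").
Base order: The nurse had believed that the engineer had heard that which director had disappeared.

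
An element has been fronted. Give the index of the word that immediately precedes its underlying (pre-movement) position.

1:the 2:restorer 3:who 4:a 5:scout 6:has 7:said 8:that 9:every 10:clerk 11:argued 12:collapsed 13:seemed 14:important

The displaced element is "the restorer" (word 2).
It is linked across 2 clause boundaries (that → Ø).
It functions as the subject of "collapsed", so the gap sits immediately after word 11 ("argued").
Base order: A scout has said that every clerk argued that the restorer collapsed.

11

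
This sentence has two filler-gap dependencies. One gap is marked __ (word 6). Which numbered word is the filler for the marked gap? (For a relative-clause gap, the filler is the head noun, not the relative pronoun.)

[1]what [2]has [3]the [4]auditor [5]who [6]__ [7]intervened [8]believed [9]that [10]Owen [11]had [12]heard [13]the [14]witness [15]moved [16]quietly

The marked gap is inside the relative clause, the subject of "intervened".
Its filler is the head noun "auditor" (via "who"), at word 4.
(The other dependency links word 1 to a gap after word 15.)

4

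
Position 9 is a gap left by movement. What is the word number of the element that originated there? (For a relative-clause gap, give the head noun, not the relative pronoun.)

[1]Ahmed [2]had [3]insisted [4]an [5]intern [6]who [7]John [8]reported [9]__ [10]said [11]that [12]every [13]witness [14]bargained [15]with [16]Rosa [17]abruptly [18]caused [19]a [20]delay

The gap at 9 is the subject of "said", inside a relative clause.
The relative pronoun is "who" (word 6); it is bound by the head noun immediately before it.
Its filler is the head noun "intern", at word 5.

5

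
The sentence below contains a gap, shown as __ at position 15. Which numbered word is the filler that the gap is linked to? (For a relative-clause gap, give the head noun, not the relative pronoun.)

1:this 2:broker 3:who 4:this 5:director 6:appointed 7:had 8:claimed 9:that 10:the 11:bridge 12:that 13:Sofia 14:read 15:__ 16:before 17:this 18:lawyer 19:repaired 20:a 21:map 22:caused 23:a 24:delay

The gap at 15 is the object of "read", inside a relative clause.
The relative pronoun is "that" (word 12); it is bound by the head noun immediately before it.
Its filler is the head noun "bridge", at word 11.

11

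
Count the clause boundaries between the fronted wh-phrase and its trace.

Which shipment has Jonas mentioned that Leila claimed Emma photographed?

2

"which shipment" is extracted from the object of "photographed".
Boundaries crossed, outermost first: [that], [Ø] — 2 in total.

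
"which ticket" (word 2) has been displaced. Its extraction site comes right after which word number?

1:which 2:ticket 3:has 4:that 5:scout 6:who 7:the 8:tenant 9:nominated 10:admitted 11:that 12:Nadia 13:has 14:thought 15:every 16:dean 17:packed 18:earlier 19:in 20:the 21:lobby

17

The displaced element is "which ticket" (word 2).
It is linked across 2 clause boundaries (that → Ø).
It functions as the direct object of "packed", so the gap sits immediately after word 17 ("packed").
Base order: That scout who the tenant nominated has admitted that Nadia has thought every dean packed which ticket earlier in the lobby.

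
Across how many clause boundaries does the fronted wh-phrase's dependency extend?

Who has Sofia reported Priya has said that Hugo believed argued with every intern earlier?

"who" is extracted from the subject of "argued".
Boundaries crossed, outermost first: [Ø], [that], [Ø] — 3 in total.

3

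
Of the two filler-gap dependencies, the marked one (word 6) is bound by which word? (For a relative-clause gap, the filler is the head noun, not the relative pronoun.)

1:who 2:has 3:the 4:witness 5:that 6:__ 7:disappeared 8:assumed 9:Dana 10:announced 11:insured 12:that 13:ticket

4

The marked gap is inside the relative clause, the subject of "disappeared".
Its filler is the head noun "witness" (via "that"), at word 4.
(The other dependency links word 1 to a gap after word 10.)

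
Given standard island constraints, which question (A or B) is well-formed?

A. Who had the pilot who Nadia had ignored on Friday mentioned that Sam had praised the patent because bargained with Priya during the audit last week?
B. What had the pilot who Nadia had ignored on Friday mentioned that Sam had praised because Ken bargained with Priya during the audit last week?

In A, the wh-phrase is extracted from inside an adjunct island (introduced by "because"), which blocks movement.
In B, the extraction path crosses only that-complement boundaries, which are transparent.
So B is grammatical.

B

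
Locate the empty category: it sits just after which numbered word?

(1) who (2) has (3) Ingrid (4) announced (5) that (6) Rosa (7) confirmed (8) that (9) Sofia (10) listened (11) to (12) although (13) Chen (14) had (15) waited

The displaced element is "who" (word 1).
It is linked across 2 clause boundaries (that → that).
It functions as the object of the preposition "to" of "listened", so the gap sits immediately after word 11 ("to").
Base order: Ingrid has announced that Rosa confirmed that Sofia listened to who although Chen had waited.

11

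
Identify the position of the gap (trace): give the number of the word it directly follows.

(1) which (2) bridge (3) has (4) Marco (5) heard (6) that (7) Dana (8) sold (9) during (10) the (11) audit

8

The displaced element is "which bridge" (word 2).
It is linked across 1 clause boundary (that).
It functions as the direct object of "sold", so the gap sits immediately after word 8 ("sold").
Base order: Marco has heard that Dana sold which bridge during the audit.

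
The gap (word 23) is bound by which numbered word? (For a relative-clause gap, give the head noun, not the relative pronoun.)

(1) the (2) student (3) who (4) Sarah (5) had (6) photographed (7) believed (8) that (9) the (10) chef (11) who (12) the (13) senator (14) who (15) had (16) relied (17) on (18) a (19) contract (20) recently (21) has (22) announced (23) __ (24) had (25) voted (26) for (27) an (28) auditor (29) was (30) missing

The gap at 23 is the subject of "voted", inside a relative clause.
The relative pronoun is "who" (word 11); it is bound by the head noun immediately before it.
Its filler is the head noun "chef", at word 10.

10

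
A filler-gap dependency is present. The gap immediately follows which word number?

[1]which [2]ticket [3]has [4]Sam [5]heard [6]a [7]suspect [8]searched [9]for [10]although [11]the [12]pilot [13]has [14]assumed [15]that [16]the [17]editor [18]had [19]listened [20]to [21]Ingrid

9

The displaced element is "which ticket" (word 2).
It is linked across 1 clause boundary (Ø).
It functions as the object of the preposition "for" of "searched", so the gap sits immediately after word 9 ("for").
Base order: Sam has heard a suspect searched for which ticket although the pilot has assumed that the editor had listened to Ingrid.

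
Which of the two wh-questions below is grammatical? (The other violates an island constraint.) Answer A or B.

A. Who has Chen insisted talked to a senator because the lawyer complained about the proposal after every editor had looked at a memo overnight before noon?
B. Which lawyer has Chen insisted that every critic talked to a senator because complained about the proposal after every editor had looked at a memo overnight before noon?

In B, the wh-phrase is extracted from inside an adjunct island (introduced by "because"), which blocks movement.
In A, the extraction path crosses only that-complement boundaries, which are transparent.
So A is grammatical.

A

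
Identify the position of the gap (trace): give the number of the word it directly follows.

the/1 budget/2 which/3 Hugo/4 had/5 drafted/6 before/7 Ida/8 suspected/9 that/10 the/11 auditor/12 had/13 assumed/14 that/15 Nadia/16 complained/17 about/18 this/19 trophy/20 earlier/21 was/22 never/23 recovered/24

6

The displaced element is "the budget" (word 2).
It functions as the direct object of "drafted", so the gap sits immediately after word 6 ("drafted").
Base order: Hugo had drafted the budget before Ida suspected that the auditor had assumed that Nadia complained about this trophy earlier.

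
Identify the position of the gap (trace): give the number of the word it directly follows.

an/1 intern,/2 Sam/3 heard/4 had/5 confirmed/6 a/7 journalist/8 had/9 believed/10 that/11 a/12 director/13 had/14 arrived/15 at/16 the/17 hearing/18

4

The displaced element is "an intern" (word 2).
It is linked across 1 clause boundary (Ø).
It functions as the subject of "confirmed", so the gap sits immediately after word 4 ("heard").
Base order: Sam heard that an intern had confirmed a journalist had believed that a director had arrived at the hearing.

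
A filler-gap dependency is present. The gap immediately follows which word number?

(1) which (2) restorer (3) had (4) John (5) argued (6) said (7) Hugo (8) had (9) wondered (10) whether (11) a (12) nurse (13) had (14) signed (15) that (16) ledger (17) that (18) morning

5

The displaced element is "which restorer" (word 2).
It is linked across 1 clause boundary (Ø).
It functions as the subject of "said", so the gap sits immediately after word 5 ("argued").
Base order: John had argued that which restorer said Hugo had wondered whether a nurse had signed that ledger that morning.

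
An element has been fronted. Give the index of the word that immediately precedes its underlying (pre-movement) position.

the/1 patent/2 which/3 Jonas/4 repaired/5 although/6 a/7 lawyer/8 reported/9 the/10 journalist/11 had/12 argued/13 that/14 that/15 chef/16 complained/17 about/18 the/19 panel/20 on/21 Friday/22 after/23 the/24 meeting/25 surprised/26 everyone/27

The displaced element is "the patent" (word 2).
It functions as the direct object of "repaired", so the gap sits immediately after word 5 ("repaired").
Base order: Jonas repaired the patent although a lawyer reported the journalist had argued that that chef complained about the panel on Friday after the meeting.

5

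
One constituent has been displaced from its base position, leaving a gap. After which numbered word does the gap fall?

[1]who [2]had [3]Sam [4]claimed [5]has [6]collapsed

The displaced element is "who" (word 1).
It is linked across 1 clause boundary (Ø).
It functions as the subject of "collapsed", so the gap sits immediately after word 4 ("claimed").
Base order: Sam had claimed that who has collapsed.

4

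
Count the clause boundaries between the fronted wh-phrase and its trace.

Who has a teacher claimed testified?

1

"who" is extracted from the subject of "testified".
Boundaries crossed, outermost first: [Ø] — 1 in total.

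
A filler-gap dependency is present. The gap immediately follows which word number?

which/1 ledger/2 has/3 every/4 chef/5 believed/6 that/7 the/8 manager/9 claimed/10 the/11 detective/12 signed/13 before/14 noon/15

13

The displaced element is "which ledger" (word 2).
It is linked across 2 clause boundaries (that → Ø).
It functions as the direct object of "signed", so the gap sits immediately after word 13 ("signed").
Base order: Every chef has believed that the manager claimed the detective signed which ledger before noon.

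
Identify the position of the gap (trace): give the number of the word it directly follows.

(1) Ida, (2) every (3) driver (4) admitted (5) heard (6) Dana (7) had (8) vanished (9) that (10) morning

4

The displaced element is "Ida" (word 1).
It is linked across 1 clause boundary (Ø).
It functions as the subject of "heard", so the gap sits immediately after word 4 ("admitted").
Base order: Every driver admitted that Ida heard Dana had vanished that morning.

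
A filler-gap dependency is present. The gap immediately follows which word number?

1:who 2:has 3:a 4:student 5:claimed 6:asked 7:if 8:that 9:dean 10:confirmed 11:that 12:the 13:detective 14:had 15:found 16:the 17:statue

5

The displaced element is "who" (word 1).
It is linked across 1 clause boundary (Ø).
It functions as the subject of "asked", so the gap sits immediately after word 5 ("claimed").
Base order: A student has claimed that who asked if that dean confirmed that the detective had found the statue.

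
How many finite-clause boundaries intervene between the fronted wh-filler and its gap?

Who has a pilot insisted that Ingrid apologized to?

1

"who" is extracted from the PP object of "apologized".
Boundaries crossed, outermost first: [that] — 1 in total.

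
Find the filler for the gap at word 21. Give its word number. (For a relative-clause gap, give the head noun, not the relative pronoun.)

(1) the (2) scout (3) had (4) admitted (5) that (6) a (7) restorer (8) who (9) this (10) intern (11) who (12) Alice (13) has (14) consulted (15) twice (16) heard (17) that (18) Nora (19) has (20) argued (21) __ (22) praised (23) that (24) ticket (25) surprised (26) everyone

The gap at 21 is the subject of "praised", inside a relative clause.
The relative pronoun is "who" (word 8); it is bound by the head noun immediately before it.
Its filler is the head noun "restorer", at word 7.

7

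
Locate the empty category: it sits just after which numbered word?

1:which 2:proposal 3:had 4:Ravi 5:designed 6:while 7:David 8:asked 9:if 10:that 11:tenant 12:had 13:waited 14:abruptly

5

The displaced element is "which proposal" (word 2).
It functions as the direct object of "designed", so the gap sits immediately after word 5 ("designed").
Base order: Ravi had designed which proposal while David asked if that tenant had waited abruptly.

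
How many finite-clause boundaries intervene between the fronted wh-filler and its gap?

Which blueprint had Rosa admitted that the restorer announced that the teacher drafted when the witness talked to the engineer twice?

"which blueprint" is extracted from the object of "drafted".
Boundaries crossed, outermost first: [that], [that] — 2 in total.

2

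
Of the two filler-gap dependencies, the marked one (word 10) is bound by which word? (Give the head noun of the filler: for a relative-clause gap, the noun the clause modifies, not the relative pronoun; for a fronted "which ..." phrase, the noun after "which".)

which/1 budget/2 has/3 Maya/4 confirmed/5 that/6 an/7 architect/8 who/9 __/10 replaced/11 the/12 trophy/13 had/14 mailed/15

The marked gap is inside the relative clause, the subject of "replaced".
Its filler is the head noun "architect" (via "who"), at word 8.
(The other dependency links word 2 to a gap after word 15.)

8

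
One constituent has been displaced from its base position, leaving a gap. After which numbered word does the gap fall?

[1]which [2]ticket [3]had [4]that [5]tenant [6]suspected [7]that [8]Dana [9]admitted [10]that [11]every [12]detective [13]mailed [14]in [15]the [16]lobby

The displaced element is "which ticket" (word 2).
It is linked across 2 clause boundaries (that → that).
It functions as the direct object of "mailed", so the gap sits immediately after word 13 ("mailed").
Base order: That tenant had suspected that Dana admitted that every detective mailed which ticket in the lobby.

13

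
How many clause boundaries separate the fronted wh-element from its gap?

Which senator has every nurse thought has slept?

"which senator" is extracted from the subject of "slept".
Boundaries crossed, outermost first: [Ø] — 1 in total.

1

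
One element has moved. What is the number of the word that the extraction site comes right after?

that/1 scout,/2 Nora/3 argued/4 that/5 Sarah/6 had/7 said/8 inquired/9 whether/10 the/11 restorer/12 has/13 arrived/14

The displaced element is "that scout" (word 2).
It is linked across 2 clause boundaries (that → Ø).
It functions as the subject of "inquired", so the gap sits immediately after word 8 ("said").
Base order: Nora argued that Sarah had said that scout inquired whether the restorer has arrived.

8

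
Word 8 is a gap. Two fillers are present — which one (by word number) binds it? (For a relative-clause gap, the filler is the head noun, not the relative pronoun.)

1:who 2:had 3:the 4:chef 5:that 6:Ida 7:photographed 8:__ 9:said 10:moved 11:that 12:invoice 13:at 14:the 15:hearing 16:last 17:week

4

The marked gap is inside the relative clause, the direct object of "photographed".
Its filler is the head noun "chef" (via "that"), at word 4.
(The other dependency links word 1 to a gap after word 9.)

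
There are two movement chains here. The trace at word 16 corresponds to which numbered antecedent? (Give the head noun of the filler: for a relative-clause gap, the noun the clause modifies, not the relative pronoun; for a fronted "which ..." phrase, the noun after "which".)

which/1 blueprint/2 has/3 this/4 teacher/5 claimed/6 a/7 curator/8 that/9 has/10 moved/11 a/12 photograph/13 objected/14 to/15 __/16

2

The marked gap is the object of the preposition "to" of "objected".
Its filler is the fronted wh-phrase "which blueprint", at word 2.
(The other dependency links word 8 to a gap after word 9.)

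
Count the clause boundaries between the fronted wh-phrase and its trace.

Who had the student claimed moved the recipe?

"who" is extracted from the subject of "moved".
Boundaries crossed, outermost first: [Ø] — 1 in total.

1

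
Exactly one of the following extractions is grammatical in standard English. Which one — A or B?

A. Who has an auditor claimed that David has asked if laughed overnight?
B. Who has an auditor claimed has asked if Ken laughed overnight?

B

In A, the wh-phrase is extracted from inside a wh-island (introduced by "if"), which blocks movement.
In B, the extraction path crosses only that-complement boundaries, which are transparent.
So B is grammatical.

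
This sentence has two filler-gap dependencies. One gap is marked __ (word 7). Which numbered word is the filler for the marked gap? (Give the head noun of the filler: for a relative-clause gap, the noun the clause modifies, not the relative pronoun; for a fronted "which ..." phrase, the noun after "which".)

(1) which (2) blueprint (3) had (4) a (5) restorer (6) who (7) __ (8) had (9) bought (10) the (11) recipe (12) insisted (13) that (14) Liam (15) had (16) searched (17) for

The marked gap is inside the relative clause, the subject of "bought".
Its filler is the head noun "restorer" (via "who"), at word 5.
(The other dependency links word 2 to a gap after word 17.)

5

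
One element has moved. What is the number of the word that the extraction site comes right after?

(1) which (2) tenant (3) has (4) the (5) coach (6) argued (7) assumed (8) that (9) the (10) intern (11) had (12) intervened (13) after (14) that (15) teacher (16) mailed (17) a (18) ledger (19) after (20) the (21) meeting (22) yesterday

The displaced element is "which tenant" (word 2).
It is linked across 1 clause boundary (Ø).
It functions as the subject of "assumed", so the gap sits immediately after word 6 ("argued").
Base order: The coach has argued that which tenant assumed that the intern had intervened after that teacher mailed a ledger after the meeting yesterday.

6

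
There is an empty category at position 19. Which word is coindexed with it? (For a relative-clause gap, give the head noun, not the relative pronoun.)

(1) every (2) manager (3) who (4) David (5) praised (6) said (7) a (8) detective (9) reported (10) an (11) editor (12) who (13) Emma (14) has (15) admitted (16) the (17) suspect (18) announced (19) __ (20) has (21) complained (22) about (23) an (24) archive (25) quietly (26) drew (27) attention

11

The gap at 19 is the subject of "complained", inside a relative clause.
The relative pronoun is "who" (word 12); it is bound by the head noun immediately before it.
Its filler is the head noun "editor", at word 11.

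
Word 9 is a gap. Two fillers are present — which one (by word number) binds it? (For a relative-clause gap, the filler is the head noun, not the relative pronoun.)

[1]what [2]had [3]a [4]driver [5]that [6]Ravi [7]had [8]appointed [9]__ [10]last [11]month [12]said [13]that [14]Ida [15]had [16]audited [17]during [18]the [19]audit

4

The marked gap is inside the relative clause, the direct object of "appointed".
Its filler is the head noun "driver" (via "that"), at word 4.
(The other dependency links word 1 to a gap after word 16.)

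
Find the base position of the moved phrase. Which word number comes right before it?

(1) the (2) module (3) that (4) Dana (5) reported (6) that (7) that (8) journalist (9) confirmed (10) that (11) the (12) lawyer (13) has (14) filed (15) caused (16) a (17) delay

14

The displaced element is "the module" (word 2).
It is linked across 2 clause boundaries (that → that).
It functions as the direct object of "filed", so the gap sits immediately after word 14 ("filed").
Base order: Dana reported that that journalist confirmed that the lawyer has filed the module.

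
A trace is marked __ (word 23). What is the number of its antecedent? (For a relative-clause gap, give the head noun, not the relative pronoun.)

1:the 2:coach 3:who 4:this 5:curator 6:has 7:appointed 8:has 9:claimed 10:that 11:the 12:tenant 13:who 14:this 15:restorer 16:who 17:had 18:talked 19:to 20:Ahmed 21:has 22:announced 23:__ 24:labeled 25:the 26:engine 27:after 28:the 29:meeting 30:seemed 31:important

12

The gap at 23 is the subject of "labeled", inside a relative clause.
The relative pronoun is "who" (word 13); it is bound by the head noun immediately before it.
Its filler is the head noun "tenant", at word 12.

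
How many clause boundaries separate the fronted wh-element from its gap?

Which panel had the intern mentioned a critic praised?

"which panel" is extracted from the object of "praised".
Boundaries crossed, outermost first: [Ø] — 1 in total.

1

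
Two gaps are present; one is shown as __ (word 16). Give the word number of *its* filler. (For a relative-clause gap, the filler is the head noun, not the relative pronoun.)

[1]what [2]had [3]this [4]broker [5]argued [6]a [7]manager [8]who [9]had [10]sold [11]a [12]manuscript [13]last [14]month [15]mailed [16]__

1

The marked gap is the direct object of "mailed".
Its filler is the fronted wh-phrase "what", at word 1.
(The other dependency links word 7 to a gap after word 8.)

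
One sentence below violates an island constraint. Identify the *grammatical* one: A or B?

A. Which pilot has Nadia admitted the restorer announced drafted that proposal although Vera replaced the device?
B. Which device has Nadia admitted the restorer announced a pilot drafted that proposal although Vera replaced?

A

In B, the wh-phrase is extracted from inside an adjunct island (introduced by "although"), which blocks movement.
In A, the extraction path crosses only that-complement boundaries, which are transparent.
So A is grammatical.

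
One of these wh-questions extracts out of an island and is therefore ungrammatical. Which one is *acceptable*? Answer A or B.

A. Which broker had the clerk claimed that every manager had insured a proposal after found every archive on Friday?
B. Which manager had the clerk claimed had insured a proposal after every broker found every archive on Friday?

In A, the wh-phrase is extracted from inside an adjunct island (introduced by "after"), which blocks movement.
In B, the extraction path crosses only that-complement boundaries, which are transparent.
So B is grammatical.

B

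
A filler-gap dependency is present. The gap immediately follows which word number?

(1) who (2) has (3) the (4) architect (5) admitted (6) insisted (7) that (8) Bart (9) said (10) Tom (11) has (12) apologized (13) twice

The displaced element is "who" (word 1).
It is linked across 1 clause boundary (Ø).
It functions as the subject of "insisted", so the gap sits immediately after word 5 ("admitted").
Base order: The architect has admitted that who insisted that Bart said Tom has apologized twice.

5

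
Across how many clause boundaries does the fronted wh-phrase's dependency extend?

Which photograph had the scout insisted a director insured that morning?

1

"which photograph" is extracted from the object of "insured".
Boundaries crossed, outermost first: [Ø] — 1 in total.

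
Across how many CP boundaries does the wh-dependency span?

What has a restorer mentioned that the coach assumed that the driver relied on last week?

2

"what" is extracted from the PP object of "relied".
Boundaries crossed, outermost first: [that], [that] — 2 in total.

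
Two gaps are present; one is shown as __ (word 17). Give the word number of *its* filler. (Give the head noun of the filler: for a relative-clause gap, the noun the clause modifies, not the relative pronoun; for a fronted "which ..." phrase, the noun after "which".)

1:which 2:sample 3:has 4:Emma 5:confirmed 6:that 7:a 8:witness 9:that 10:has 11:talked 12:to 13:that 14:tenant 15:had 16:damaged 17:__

The marked gap is the direct object of "damaged".
Its filler is the fronted wh-phrase "which sample", at word 2.
(The other dependency links word 8 to a gap after word 9.)

2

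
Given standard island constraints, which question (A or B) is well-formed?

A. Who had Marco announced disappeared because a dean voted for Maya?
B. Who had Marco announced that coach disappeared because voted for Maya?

A

In B, the wh-phrase is extracted from inside an adjunct island (introduced by "because"), which blocks movement.
In A, the extraction path crosses only that-complement boundaries, which are transparent.
So A is grammatical.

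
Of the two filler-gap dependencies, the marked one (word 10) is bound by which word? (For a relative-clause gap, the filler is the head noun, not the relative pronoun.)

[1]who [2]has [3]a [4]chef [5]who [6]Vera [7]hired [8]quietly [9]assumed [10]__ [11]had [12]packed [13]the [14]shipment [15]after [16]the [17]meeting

The marked gap is the subject of "packed".
Its filler is the fronted wh-phrase "who", at word 1.
(The other dependency links word 4 to a gap after word 7.)

1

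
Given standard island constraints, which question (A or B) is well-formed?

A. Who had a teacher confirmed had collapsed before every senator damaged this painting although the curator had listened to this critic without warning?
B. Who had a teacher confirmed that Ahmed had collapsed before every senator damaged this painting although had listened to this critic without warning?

In B, the wh-phrase is extracted from inside an adjunct island (introduced by "before"), which blocks movement.
In A, the extraction path crosses only that-complement boundaries, which are transparent.
So A is grammatical.

A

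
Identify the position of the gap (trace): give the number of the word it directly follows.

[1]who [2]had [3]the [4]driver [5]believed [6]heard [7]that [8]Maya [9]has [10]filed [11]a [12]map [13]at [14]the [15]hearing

5

The displaced element is "who" (word 1).
It is linked across 1 clause boundary (Ø).
It functions as the subject of "heard", so the gap sits immediately after word 5 ("believed").
Base order: The driver had believed that who heard that Maya has filed a map at the hearing.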